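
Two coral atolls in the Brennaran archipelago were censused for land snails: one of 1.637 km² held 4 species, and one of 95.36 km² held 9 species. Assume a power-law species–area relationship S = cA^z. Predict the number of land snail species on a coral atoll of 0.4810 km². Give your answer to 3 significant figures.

3.13

z = ln(9/4) / ln(95.36/1.637) = 0.8109 / 4.0648 = 0.1995
c = 4 / 1.637^0.1995 = 4 / 1.103 = 3.625
S₃ = 3.625 × 0.481^0.1995 = 3.625 × 0.8641 ≈ 3.133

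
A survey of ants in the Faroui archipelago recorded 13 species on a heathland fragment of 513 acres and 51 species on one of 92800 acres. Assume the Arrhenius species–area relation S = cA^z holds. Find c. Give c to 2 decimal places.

z = ln(S₂/S₁) / ln(A₂/A₁) = ln(51/13) / ln(92800/513) = 1.3669 / 5.1979 = 0.2630
c = S₁ / A₁^z = 13 / 513^0.2630 = 13 / 5.16 = 2.519

2.52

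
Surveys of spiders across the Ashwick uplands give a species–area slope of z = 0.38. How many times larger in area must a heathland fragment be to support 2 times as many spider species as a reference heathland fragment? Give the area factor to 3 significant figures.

(A₂/A₁)^0.38 = 2, so A₂/A₁ = 2^(1/0.38) = 2^2.632
ln(A₂/A₁) = ln 2 / 0.38 = 0.6931 / 0.38 = 1.8241
A₂/A₁ = e^1.8241 ≈ 6.197

6.20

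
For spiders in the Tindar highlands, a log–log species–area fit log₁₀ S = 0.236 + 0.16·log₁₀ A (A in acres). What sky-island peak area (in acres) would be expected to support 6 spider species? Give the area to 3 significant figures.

6 = 1.722 × A^0.16  ⇒  A^0.16 = 6/1.722 = 3.485
ln A = ln(3.485) / 0.16 = 1.2483 / 0.16 = 7.8022
A = e^7.8022 ≈ 2446 acres

2450 acres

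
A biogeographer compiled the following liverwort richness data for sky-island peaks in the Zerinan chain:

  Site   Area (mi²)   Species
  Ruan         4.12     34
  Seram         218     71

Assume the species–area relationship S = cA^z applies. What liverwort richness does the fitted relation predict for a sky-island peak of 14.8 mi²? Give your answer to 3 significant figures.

43.1

z = ln(71/34) / ln(218/4.12) = 0.7363 / 3.9686 = 0.1855
c = 34 / 4.12^0.1855 = 34 / 1.3 = 26.15
S₃ = 26.15 × 14.8^0.1855 = 26.15 × 1.649 ≈ 43.1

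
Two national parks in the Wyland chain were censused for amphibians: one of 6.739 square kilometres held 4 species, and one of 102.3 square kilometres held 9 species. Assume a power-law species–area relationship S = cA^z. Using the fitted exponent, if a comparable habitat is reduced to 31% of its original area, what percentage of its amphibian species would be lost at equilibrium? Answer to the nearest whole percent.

29%

z = ln(9/4) / ln(102.3/6.739) = 0.8109 / 2.7200 = 0.2981
S_new/S_old = (A_new/A_old)^z = 0.31^0.2981 = exp(0.2981 × -1.1712) = 0.7053
Fraction lost = 1 − 0.7053 = 0.2947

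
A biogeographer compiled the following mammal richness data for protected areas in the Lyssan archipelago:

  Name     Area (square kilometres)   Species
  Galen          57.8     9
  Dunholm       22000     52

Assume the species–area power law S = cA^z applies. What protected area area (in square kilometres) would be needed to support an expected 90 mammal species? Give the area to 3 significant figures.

141000 square kilometres

z = ln(52/9) / ln(22000/57.8) = 1.7540 / 5.9418 = 0.2952
c = 9 / 57.8^0.2952 = 9 / 3.312 = 2.717
A = (90/2.717)^(1/0.2952) ⇒ ln A = ln(33.12)/0.2952 = 11.8571
A = e^11.8571 ≈ 141081 square kilometres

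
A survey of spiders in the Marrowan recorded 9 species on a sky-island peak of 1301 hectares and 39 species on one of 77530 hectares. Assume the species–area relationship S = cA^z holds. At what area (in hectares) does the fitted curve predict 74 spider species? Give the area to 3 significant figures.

462000 hectares

z = ln(39/9) / ln(77530/1301) = 1.4663 / 4.0875 = 0.3587
c = 9 / 1301^0.3587 = 9 / 13.1 = 0.6871
A = (74/0.6871)^(1/0.3587) ⇒ ln A = ln(107.7)/0.3587 = 13.0439
A = e^13.0439 ≈ 462256 hectares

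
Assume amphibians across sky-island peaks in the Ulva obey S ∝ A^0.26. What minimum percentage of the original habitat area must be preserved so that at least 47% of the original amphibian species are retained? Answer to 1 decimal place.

5.5%

Need (A_new/A_old)^0.26 = 0.47, so A_new/A_old = 0.47^(1/0.26) = 0.47^3.846
ln(A_new/A_old) = ln 0.47 / 0.26 = -0.7550 / 0.26 = -2.9039
A_new/A_old = e^-2.9039 ≈ 0.05481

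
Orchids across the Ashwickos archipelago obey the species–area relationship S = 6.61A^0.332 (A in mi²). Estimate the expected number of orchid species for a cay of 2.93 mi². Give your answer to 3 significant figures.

S = 6.61 × 2.93^0.332
ln S = ln 6.61 + 0.332 × ln 2.93 = 1.8886 + 0.332 × 1.0750 = 2.2455
S = e^2.2455 ≈ 9.445

9.44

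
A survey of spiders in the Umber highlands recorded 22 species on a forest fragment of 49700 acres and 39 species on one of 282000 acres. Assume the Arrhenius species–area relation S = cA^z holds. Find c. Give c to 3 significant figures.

0.622

z = ln(S₂/S₁) / ln(A₂/A₁) = ln(39/22) / ln(282000/49700) = 0.5725 / 1.7359 = 0.3298
c = S₁ / A₁^z = 22 / 49700^0.3298 = 22 / 35.39 = 0.6216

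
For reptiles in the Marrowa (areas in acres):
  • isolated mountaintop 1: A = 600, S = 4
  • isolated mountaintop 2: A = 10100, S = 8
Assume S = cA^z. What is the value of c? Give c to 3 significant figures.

0.832

z = ln(S₂/S₁) / ln(A₂/A₁) = ln(8/4) / ln(10100/600) = 0.6931 / 2.8234 = 0.2455
c = S₁ / A₁^z = 4 / 600^0.2455 = 4 / 4.809 = 0.8318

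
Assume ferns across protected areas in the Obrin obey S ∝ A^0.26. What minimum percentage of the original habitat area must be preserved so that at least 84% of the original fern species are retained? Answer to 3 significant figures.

Need (A_new/A_old)^0.26 = 0.84, so A_new/A_old = 0.84^(1/0.26) = 0.84^3.846
ln(A_new/A_old) = ln 0.84 / 0.26 = -0.1744 / 0.26 = -0.6706
A_new/A_old = e^-0.6706 ≈ 0.5114

51.1%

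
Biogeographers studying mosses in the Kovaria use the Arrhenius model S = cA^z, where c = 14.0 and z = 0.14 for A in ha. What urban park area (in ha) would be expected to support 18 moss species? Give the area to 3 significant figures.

18 = 14 × A^0.14  ⇒  A^0.14 = 18/14 = 1.286
ln A = ln(1.286) / 0.14 = 0.2513 / 0.14 = 1.7951
A = e^1.7951 ≈ 6.02 ha

6.02 ha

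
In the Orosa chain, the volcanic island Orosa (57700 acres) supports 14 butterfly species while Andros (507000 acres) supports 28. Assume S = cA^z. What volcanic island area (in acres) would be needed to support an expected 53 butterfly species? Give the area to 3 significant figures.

z = ln(28/14) / ln(507000/57700) = 0.6931 / 2.1733 = 0.3189
c = 14 / 57700^0.3189 = 14 / 33 = 0.4242
A = (53/0.4242)^(1/0.3189) ⇒ ln A = ln(124.9)/0.3189 = 15.1369
A = e^15.1369 ≈ 3748584 acres

3750000 acres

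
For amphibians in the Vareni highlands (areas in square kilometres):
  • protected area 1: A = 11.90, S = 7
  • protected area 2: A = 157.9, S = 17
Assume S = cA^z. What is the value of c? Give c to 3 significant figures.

z = ln(S₂/S₁) / ln(A₂/A₁) = ln(17/7) / ln(157.9/11.9) = 0.8873 / 2.5854 = 0.3432
c = S₁ / A₁^z = 7 / 11.9^0.3432 = 7 / 2.339 = 2.992

2.99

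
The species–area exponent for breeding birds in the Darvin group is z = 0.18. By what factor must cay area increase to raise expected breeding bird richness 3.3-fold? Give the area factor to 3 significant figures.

760

(A₂/A₁)^0.18 = 3.3, so A₂/A₁ = 3.3^(1/0.18) = 3.3^5.556
ln(A₂/A₁) = ln 3.3 / 0.18 = 1.1939 / 0.18 = 6.6329
A₂/A₁ = e^6.6329 ≈ 759.7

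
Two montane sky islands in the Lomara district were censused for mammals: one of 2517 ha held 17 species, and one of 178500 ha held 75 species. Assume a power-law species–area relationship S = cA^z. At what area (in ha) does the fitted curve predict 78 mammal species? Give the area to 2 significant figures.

200000 ha

z = ln(75/17) / ln(178500/2517) = 1.4843 / 4.2615 = 0.3483
c = 17 / 2517^0.3483 = 17 / 15.29 = 1.112
A = (78/1.112)^(1/0.3483) ⇒ ln A = ln(70.17)/0.3483 = 12.2050
A = e^12.2050 ≈ 199776 ha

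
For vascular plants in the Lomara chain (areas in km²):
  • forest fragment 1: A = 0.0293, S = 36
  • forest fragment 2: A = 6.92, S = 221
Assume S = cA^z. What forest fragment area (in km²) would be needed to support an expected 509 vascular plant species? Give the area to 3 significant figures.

z = ln(221/36) / ln(6.92/0.0293) = 1.8146 / 5.4646 = 0.3321
c = 36 / 0.0293^0.3321 = 36 / 0.3097 = 116.3
A = (509/116.3)^(1/0.3321) ⇒ ln A = ln(4.378)/0.3321 = 4.4468
A = e^4.4468 ≈ 85.35 km²

85.4 km²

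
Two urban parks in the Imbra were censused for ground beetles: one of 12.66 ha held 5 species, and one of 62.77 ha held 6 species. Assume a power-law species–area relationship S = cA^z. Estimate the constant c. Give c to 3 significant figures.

3.74

z = ln(S₂/S₁) / ln(A₂/A₁) = ln(6/5) / ln(62.77/12.66) = 0.1823 / 1.6010 = 0.1139
c = S₁ / A₁^z = 5 / 12.66^0.1139 = 5 / 1.335 = 3.745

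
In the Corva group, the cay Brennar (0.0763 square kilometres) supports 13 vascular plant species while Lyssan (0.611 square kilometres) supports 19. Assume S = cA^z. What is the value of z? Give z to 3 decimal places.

Taking logs: ln S = ln c + z ln A, so z = (ln S₂ − ln S₁)/(ln A₂ − ln A₁).
z = ln(19/13) / ln(0.611/0.0763) = ln(1.462) / ln(8.008) = 0.3795 / 2.0804 = 0.1824

0.182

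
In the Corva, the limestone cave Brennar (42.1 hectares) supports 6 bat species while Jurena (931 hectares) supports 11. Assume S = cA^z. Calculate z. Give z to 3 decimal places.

0.196

Taking logs: ln S = ln c + z ln A, so z = (ln S₂ − ln S₁)/(ln A₂ − ln A₁).
z = ln(11/6) / ln(931/42.1) = ln(1.833) / ln(22.11) = 0.6061 / 3.0962 = 0.1958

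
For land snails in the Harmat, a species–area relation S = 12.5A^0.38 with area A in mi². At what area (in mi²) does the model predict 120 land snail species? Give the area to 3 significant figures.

385 mi²

120 = 12.5 × A^0.38  ⇒  A^0.38 = 120/12.5 = 9.6
ln A = ln(9.6) / 0.38 = 2.2618 / 0.38 = 5.9520
A = e^5.9520 ≈ 384.5 mi²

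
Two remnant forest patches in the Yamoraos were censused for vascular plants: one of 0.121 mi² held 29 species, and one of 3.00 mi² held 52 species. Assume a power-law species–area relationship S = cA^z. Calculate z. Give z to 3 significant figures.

Taking logs: ln S = ln c + z ln A, so z = (ln S₂ − ln S₁)/(ln A₂ − ln A₁).
z = ln(52/29) / ln(3/0.121) = ln(1.793) / ln(24.79) = 0.5839 / 3.2106 = 0.1819

0.182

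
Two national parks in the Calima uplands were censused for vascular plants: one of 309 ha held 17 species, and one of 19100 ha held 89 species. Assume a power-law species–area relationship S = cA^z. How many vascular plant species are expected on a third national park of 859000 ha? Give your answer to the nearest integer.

z = ln(89/17) / ln(19100/309) = 1.6554 / 4.1241 = 0.4014
c = 17 / 309^0.4014 = 17 / 9.988 = 1.702
S₃ = 1.702 × 859000^0.4014 = 1.702 × 240.9 ≈ 410.1

410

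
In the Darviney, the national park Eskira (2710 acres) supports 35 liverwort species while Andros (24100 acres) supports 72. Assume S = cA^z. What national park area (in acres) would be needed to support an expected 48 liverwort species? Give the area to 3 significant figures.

7060 acres

z = ln(72/35) / ln(24100/2710) = 0.7213 / 2.1853 = 0.3301
c = 35 / 2710^0.3301 = 35 / 13.59 = 2.576
A = (48/2.576)^(1/0.3301) ⇒ ln A = ln(18.64)/0.3301 = 8.8616
A = e^8.8616 ≈ 7056 acres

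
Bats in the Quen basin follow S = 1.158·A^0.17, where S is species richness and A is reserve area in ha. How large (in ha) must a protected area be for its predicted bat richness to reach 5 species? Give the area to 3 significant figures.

5 = 1.158 × A^0.17  ⇒  A^0.17 = 5/1.158 = 4.318
ln A = ln(4.318) / 0.17 = 1.4627 / 0.17 = 8.6044
A = e^8.6044 ≈ 5455 ha

5460 ha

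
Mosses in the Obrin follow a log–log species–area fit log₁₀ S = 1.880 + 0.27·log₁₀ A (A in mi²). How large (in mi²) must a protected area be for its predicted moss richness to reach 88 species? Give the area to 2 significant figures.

88 = 75.86 × A^0.27  ⇒  A^0.27 = 88/75.86 = 1.16
ln A = ln(1.16) / 0.27 = 0.1485 / 0.27 = 0.5499
A = e^0.5499 ≈ 1.733 mi²

1.7 mi²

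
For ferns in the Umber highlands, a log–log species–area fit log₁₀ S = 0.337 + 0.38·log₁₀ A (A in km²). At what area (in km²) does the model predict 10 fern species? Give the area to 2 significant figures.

10 = 2.173 × A^0.38  ⇒  A^0.38 = 10/2.173 = 4.603
ln A = ln(4.603) / 0.38 = 1.5266 / 0.38 = 4.0174
A = e^4.0174 ≈ 55.56 km²

56 km²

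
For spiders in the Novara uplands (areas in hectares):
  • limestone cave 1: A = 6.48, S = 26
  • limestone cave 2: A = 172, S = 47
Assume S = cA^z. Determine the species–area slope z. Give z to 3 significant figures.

0.181

Taking logs: ln S = ln c + z ln A, so z = (ln S₂ − ln S₁)/(ln A₂ − ln A₁).
z = ln(47/26) / ln(172/6.48) = ln(1.808) / ln(26.54) = 0.5921 / 3.2788 = 0.1806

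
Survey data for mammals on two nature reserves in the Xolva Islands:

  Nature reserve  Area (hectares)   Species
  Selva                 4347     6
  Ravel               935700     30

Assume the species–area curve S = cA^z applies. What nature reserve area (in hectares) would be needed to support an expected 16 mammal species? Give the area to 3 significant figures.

115000 hectares

z = ln(30/6) / ln(935700/4347) = 1.6094 / 5.3718 = 0.2996
c = 6 / 4347^0.2996 = 6 / 12.3 = 0.4877
A = (16/0.4877)^(1/0.2996) ⇒ ln A = ln(32.81)/0.2996 = 11.6509
A = e^11.6509 ≈ 114800 hectares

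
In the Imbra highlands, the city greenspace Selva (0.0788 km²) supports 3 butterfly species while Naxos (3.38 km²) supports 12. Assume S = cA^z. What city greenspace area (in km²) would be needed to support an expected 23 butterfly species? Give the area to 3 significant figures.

19.7 km²

z = ln(12/3) / ln(3.38/0.0788) = 1.3863 / 3.7587 = 0.3688
c = 3 / 0.0788^0.3688 = 3 / 0.3918 = 7.658
A = (23/7.658)^(1/0.3688) ⇒ ln A = ln(3.003)/0.3688 = 2.9818
A = e^2.9818 ≈ 19.72 km²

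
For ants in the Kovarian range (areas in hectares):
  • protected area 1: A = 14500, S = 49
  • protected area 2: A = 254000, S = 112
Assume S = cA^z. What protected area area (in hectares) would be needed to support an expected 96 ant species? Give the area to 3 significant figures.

z = ln(112/49) / ln(254000/14500) = 0.8267 / 2.8632 = 0.2887
c = 49 / 14500^0.2887 = 49 / 15.9 = 3.081
A = (96/3.081)^(1/0.2887) ⇒ ln A = ln(31.16)/0.2887 = 11.9112
A = e^11.9112 ≈ 148924 hectares

149000 hectares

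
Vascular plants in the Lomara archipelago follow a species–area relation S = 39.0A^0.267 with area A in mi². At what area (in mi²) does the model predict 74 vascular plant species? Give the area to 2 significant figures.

11 mi²

74 = 39 × A^0.267  ⇒  A^0.267 = 74/39 = 1.897
ln A = ln(1.897) / 0.267 = 0.6405 / 0.267 = 2.3989
A = e^2.3989 ≈ 11.01 mi²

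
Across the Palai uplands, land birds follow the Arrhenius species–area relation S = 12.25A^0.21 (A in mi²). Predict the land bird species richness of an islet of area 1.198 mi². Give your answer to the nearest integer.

S = 12.25 × 1.198^0.21
ln S = ln 12.25 + 0.21 × ln 1.198 = 2.5055 + 0.21 × 0.1807 = 2.5435
S = e^2.5435 ≈ 12.72

13 species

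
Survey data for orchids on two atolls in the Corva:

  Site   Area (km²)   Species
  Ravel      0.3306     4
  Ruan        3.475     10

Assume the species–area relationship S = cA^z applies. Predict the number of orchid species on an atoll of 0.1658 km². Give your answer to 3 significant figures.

3.06

z = ln(10/4) / ln(3.475/0.3306) = 0.9163 / 2.3524 = 0.3895
c = 4 / 0.3306^0.3895 = 4 / 0.6498 = 6.156
S₃ = 6.156 × 0.1658^0.3895 = 6.156 × 0.4966 ≈ 3.057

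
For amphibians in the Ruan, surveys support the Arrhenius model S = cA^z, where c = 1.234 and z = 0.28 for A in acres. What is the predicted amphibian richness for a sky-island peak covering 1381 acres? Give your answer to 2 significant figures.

9.3

S = 1.234 × 1381^0.28 = 1.234 × 7.573 ≈ 9.345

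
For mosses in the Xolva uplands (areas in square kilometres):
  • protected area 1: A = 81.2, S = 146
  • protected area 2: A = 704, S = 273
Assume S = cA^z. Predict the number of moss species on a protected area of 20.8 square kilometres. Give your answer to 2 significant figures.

98

z = ln(273/146) / ln(704/81.2) = 0.6259 / 2.1599 = 0.2898
c = 146 / 81.2^0.2898 = 146 / 3.575 = 40.83
S₃ = 40.83 × 20.8^0.2898 = 40.83 × 2.41 ≈ 98.39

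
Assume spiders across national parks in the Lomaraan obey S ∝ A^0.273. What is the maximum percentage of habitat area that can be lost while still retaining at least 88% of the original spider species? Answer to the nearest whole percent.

37%

Need (A_new/A_old)^0.273 = 0.88, so A_new/A_old = 0.88^(1/0.273) = 0.88^3.663
ln(A_new/A_old) = ln 0.88 / 0.273 = -0.1278 / 0.273 = -0.4683
A_new/A_old = e^-0.4683 ≈ 0.6261
Fraction that can be lost = 1 − 0.6261 = 0.3739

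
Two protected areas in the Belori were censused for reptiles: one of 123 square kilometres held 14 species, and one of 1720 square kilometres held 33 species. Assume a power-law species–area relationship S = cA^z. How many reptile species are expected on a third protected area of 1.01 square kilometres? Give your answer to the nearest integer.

3

z = ln(33/14) / ln(1720/123) = 0.8575 / 2.6379 = 0.3251
c = 14 / 123^0.3251 = 14 / 4.779 = 2.93
S₃ = 2.93 × 1.01^0.3251 = 2.93 × 1.003 ≈ 2.939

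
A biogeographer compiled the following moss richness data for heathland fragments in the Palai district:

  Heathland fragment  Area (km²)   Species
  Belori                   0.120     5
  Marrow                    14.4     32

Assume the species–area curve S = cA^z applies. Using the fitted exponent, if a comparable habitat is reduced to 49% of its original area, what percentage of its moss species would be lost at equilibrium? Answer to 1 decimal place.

z = ln(32/5) / ln(14.4/0.12) = 1.8563 / 4.7875 = 0.3877
S_new/S_old = (A_new/A_old)^z = 0.49^0.3877 = exp(0.3877 × -0.7133) = 0.7584
Fraction lost = 1 − 0.7584 = 0.2416

24.2%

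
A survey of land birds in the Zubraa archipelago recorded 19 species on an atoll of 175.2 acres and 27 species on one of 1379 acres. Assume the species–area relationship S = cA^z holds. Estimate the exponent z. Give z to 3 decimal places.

Taking logs: ln S = ln c + z ln A, so z = (ln S₂ − ln S₁)/(ln A₂ − ln A₁).
z = ln(27/19) / ln(1379/175.2) = ln(1.421) / ln(7.871) = 0.3514 / 2.0632 = 0.1703

0.170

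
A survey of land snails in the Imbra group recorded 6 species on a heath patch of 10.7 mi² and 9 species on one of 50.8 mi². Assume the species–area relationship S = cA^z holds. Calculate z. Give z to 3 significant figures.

0.260

Taking logs: ln S = ln c + z ln A, so z = (ln S₂ − ln S₁)/(ln A₂ − ln A₁).
z = ln(9/6) / ln(50.8/10.7) = ln(1.5) / ln(4.748) = 0.4055 / 1.5577 = 0.2603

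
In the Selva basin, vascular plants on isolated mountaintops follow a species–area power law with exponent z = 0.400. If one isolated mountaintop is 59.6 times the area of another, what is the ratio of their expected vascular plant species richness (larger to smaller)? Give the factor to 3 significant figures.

S₂/S₁ = (A₂/A₁)^z = 59.6^0.4
ln(S₂/S₁) = 0.4 × ln 59.6 = 0.4 × 4.0877 = 1.6351
S₂/S₁ = e^1.6351 ≈ 5.13

5.13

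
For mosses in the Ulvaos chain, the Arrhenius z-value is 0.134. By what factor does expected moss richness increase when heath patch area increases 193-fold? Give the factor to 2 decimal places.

2.02

S₂/S₁ = (A₂/A₁)^z = 193^0.134
ln(S₂/S₁) = 0.134 × ln 193 = 0.134 × 5.2627 = 0.7052
S₂/S₁ = e^0.7052 ≈ 2.024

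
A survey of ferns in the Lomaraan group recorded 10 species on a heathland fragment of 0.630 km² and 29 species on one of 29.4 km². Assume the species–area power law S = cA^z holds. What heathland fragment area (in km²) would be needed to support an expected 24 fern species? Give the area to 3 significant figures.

14.8 km²

z = ln(29/10) / ln(29.4/0.63) = 1.0647 / 3.8430 = 0.2770
c = 10 / 0.63^0.2770 = 10 / 0.8798 = 11.37
A = (24/11.37)^(1/0.2770) ⇒ ln A = ln(2.112)/0.2770 = 2.6979
A = e^2.6979 ≈ 14.85 km²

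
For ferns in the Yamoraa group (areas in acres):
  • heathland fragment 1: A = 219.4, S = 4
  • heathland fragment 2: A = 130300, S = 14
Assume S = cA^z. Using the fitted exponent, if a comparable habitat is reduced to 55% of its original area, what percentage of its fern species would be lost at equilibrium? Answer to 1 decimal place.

11.1%

z = ln(14/4) / ln(130300/219.4) = 1.2528 / 6.3867 = 0.1962
S_new/S_old = (A_new/A_old)^z = 0.55^0.1962 = exp(0.1962 × -0.5978) = 0.8893
Fraction lost = 1 − 0.8893 = 0.1107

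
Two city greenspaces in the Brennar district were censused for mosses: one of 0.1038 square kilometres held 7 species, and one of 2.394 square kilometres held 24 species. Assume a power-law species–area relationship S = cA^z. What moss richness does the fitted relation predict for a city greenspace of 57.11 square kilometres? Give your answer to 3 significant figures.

83.4

z = ln(24/7) / ln(2.394/0.1038) = 1.2321 / 3.1383 = 0.3926
c = 7 / 0.1038^0.3926 = 7 / 0.4109 = 17.04
S₃ = 17.04 × 57.11^0.3926 = 17.04 × 4.895 ≈ 83.38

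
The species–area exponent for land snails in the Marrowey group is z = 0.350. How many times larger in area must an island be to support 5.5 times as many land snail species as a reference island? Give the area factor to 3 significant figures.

130

(A₂/A₁)^0.35 = 5.5, so A₂/A₁ = 5.5^(1/0.35) = 5.5^2.857
ln(A₂/A₁) = ln 5.5 / 0.35 = 1.7047 / 0.35 = 4.8707
A₂/A₁ = e^4.8707 ≈ 130.4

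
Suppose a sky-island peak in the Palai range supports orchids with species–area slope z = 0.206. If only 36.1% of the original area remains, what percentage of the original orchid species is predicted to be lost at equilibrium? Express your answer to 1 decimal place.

18.9%

S_new/S_old = (A_new/A_old)^z = 0.361^0.206
= exp(0.206 × ln 0.361) = exp(0.206 × -1.0189) = exp(-0.2099) ≈ 0.8107
Fraction lost = 1 − 0.8107 = 0.1893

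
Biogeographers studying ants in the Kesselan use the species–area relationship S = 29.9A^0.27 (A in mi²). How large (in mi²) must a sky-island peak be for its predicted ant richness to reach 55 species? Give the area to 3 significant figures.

9.56 mi²

55 = 29.9 × A^0.27  ⇒  A^0.27 = 55/29.9 = 1.839
ln A = ln(1.839) / 0.27 = 0.6095 / 0.27 = 2.2573
A = e^2.2573 ≈ 9.557 mi²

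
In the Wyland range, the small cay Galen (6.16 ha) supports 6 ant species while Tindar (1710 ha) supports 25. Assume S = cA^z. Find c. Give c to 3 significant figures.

3.78

z = ln(S₂/S₁) / ln(A₂/A₁) = ln(25/6) / ln(1710/6.16) = 1.4271 / 5.6262 = 0.2537
c = S₁ / A₁^z = 6 / 6.16^0.2537 = 6 / 1.586 = 3.783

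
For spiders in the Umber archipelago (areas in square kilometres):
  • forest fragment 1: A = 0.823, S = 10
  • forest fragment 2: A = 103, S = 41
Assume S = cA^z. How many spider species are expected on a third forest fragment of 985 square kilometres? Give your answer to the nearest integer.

z = ln(41/10) / ln(103/0.823) = 1.4110 / 4.8295 = 0.2922
c = 10 / 0.823^0.2922 = 10 / 0.9447 = 10.59
S₃ = 10.59 × 985^0.2922 = 10.59 × 7.491 ≈ 79.3

79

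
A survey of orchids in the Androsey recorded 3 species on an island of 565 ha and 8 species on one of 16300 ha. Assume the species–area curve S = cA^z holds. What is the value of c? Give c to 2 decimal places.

0.47

z = ln(S₂/S₁) / ln(A₂/A₁) = ln(8/3) / ln(16300/565) = 0.9808 / 3.3621 = 0.2917
c = S₁ / A₁^z = 3 / 565^0.2917 = 3 / 6.351 = 0.4723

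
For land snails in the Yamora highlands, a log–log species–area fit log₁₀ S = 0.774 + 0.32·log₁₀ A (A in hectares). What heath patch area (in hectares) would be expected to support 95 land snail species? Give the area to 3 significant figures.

5780 hectares

95 = 5.943 × A^0.32  ⇒  A^0.32 = 95/5.943 = 15.99
ln A = ln(15.99) / 0.32 = 2.7717 / 0.32 = 8.6615
A = e^8.6615 ≈ 5776 hectares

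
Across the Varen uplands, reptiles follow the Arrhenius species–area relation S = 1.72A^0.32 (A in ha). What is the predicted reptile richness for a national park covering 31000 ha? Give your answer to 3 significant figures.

S = 1.72 × 31000^0.32
ln S = ln 1.72 + 0.32 × ln 31000 = 0.5423 + 0.32 × 10.3417 = 3.8517
S = e^3.8517 ≈ 47.07

47.1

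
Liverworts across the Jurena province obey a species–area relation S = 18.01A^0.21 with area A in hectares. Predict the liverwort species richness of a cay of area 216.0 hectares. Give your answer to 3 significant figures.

55.7

S = 18.01 × 216^0.21
ln S = ln 18.01 + 0.21 × ln 216 = 2.8909 + 0.21 × 5.3753 = 4.0197
S = e^4.0197 ≈ 55.69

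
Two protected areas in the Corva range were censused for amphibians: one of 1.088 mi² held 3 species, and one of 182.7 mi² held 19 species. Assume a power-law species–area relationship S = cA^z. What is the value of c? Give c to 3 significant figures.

z = ln(S₂/S₁) / ln(A₂/A₁) = ln(19/3) / ln(182.7/1.088) = 1.8458 / 5.1235 = 0.3603
c = S₁ / A₁^z = 3 / 1.088^0.3603 = 3 / 1.031 = 2.91

2.91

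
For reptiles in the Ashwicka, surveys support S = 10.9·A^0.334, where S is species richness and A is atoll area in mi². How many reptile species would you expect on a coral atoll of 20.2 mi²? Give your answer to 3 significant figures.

S = 10.9 × 20.2^0.334
ln S = ln 10.9 + 0.334 × ln 20.2 = 2.3888 + 0.334 × 3.0057 = 3.3927
S = e^3.3927 ≈ 29.74

29.7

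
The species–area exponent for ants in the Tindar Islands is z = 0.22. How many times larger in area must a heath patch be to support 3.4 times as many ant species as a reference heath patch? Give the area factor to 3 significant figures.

(A₂/A₁)^0.22 = 3.4, so A₂/A₁ = 3.4^(1/0.22) = 3.4^4.545
ln(A₂/A₁) = ln 3.4 / 0.22 = 1.2238 / 0.22 = 5.5626
A₂/A₁ = e^5.5626 ≈ 260.5

261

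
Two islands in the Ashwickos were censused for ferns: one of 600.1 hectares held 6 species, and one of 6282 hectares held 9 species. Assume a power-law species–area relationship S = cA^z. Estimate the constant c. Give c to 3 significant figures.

z = ln(S₂/S₁) / ln(A₂/A₁) = ln(9/6) / ln(6282/600.1) = 0.4055 / 2.3483 = 0.1727
c = S₁ / A₁^z = 6 / 600.1^0.1727 = 6 / 3.018 = 1.988

1.99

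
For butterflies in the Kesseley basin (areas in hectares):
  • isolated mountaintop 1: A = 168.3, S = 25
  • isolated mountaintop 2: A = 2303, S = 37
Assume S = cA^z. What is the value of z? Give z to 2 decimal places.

0.15

Taking logs: ln S = ln c + z ln A, so z = (ln S₂ − ln S₁)/(ln A₂ − ln A₁).
z = ln(37/25) / ln(2303/168.3) = ln(1.48) / ln(13.68) = 0.3920 / 2.6162 = 0.1499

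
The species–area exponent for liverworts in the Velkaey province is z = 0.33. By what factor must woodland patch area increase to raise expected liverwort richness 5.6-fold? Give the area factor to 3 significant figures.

(A₂/A₁)^0.33 = 5.6, so A₂/A₁ = 5.6^(1/0.33) = 5.6^3.03
ln(A₂/A₁) = ln 5.6 / 0.33 = 1.7228 / 0.33 = 5.2205
A₂/A₁ = e^5.2205 ≈ 185

185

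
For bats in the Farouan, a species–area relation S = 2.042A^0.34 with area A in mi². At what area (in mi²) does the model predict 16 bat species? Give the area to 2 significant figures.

16 = 2.042 × A^0.34  ⇒  A^0.34 = 16/2.042 = 7.835
ln A = ln(7.835) / 0.34 = 2.0587 / 0.34 = 6.0549
A = e^6.0549 ≈ 426.2 mi²

430 mi²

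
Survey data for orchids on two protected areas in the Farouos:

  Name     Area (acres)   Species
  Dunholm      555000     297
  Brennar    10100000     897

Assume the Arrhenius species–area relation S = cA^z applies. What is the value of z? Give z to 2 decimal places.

Taking logs: ln S = ln c + z ln A, so z = (ln S₂ − ln S₁)/(ln A₂ − ln A₁).
z = ln(897/297) / ln(10100000/555000) = ln(3.02) / ln(18.2) = 1.1053 / 2.9013 = 0.3810

0.38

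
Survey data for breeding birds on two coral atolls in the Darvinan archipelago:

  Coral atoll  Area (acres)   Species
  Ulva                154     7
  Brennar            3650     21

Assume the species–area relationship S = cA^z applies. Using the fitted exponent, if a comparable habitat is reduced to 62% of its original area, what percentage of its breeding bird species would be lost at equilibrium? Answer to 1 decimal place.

15.3%

z = ln(21/7) / ln(3650/154) = 1.0986 / 3.1655 = 0.3471
S_new/S_old = (A_new/A_old)^z = 0.62^0.3471 = exp(0.3471 × -0.4780) = 0.8471
Fraction lost = 1 − 0.8471 = 0.1529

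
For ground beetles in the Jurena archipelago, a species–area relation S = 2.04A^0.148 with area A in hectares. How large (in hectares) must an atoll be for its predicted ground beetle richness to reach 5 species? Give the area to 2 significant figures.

5 = 2.04 × A^0.148  ⇒  A^0.148 = 5/2.04 = 2.451
ln A = ln(2.451) / 0.148 = 0.8965 / 0.148 = 6.0574
A = e^6.0574 ≈ 427.2 hectares

430 hectares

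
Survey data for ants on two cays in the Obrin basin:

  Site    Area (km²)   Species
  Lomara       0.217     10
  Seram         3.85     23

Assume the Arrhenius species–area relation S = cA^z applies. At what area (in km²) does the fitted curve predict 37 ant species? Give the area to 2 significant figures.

20 km²

z = ln(23/10) / ln(3.85/0.217) = 0.8329 / 2.8759 = 0.2896
c = 10 / 0.217^0.2896 = 10 / 0.6424 = 15.57
A = (37/15.57)^(1/0.2896) ⇒ ln A = ln(2.377)/0.2896 = 2.9897
A = e^2.9897 ≈ 19.88 km²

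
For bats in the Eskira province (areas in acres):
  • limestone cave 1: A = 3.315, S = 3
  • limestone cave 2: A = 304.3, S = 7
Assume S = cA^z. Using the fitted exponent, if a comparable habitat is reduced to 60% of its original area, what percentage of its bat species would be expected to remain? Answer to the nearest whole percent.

91%

z = ln(7/3) / ln(304.3/3.315) = 0.8473 / 4.5196 = 0.1875
S_new/S_old = (A_new/A_old)^z = 0.6^0.1875 = exp(0.1875 × -0.5108) = 0.9087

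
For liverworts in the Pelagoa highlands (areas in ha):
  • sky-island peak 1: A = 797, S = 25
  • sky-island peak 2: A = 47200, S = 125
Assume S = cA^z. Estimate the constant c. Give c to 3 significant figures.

1.79

z = ln(S₂/S₁) / ln(A₂/A₁) = ln(125/25) / ln(47200/797) = 1.6094 / 4.0813 = 0.3943
c = S₁ / A₁^z = 25 / 797^0.3943 = 25 / 13.94 = 1.794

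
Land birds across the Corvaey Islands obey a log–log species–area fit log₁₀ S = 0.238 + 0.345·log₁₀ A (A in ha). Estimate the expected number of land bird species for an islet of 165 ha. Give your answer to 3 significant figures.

S = 1.73 × 165^0.345 = 1.73 × 5.821 ≈ 10.07

10.1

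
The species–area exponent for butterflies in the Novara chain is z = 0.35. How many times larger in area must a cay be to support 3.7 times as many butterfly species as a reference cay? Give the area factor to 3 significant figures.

42.0

(A₂/A₁)^0.35 = 3.7, so A₂/A₁ = 3.7^(1/0.35) = 3.7^2.857
ln(A₂/A₁) = ln 3.7 / 0.35 = 1.3083 / 0.35 = 3.7381
A₂/A₁ = e^3.7381 ≈ 42.02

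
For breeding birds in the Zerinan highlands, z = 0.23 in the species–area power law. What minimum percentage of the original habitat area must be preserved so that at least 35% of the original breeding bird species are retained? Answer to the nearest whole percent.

Need (A_new/A_old)^0.23 = 0.35, so A_new/A_old = 0.35^(1/0.23) = 0.35^4.348
ln(A_new/A_old) = ln 0.35 / 0.23 = -1.0498 / 0.23 = -4.5644
A_new/A_old = e^-4.5644 ≈ 0.01042

1%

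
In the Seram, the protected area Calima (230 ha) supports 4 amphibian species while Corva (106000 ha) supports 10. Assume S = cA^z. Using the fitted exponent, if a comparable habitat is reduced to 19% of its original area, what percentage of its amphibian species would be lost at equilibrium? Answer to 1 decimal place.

22.0%

z = ln(10/4) / ln(106000/230) = 0.9163 / 6.1331 = 0.1494
S_new/S_old = (A_new/A_old)^z = 0.19^0.1494 = exp(0.1494 × -1.6607) = 0.7803
Fraction lost = 1 − 0.7803 = 0.2197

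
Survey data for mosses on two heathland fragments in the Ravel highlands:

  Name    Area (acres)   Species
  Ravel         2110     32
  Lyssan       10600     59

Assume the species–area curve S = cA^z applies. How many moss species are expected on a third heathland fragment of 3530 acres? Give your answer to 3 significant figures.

z = ln(59/32) / ln(10600/2110) = 0.6118 / 1.6142 = 0.3790
c = 32 / 2110^0.3790 = 32 / 18.2 = 1.759
S₃ = 1.759 × 3530^0.3790 = 1.759 × 22.11 ≈ 38.89

38.9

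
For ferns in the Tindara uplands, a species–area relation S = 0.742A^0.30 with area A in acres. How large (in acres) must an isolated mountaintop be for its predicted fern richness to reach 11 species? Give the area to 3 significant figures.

11 = 0.742 × A^0.3  ⇒  A^0.3 = 11/0.742 = 14.82
ln A = ln(14.82) / 0.3 = 2.6963 / 0.3 = 8.9877
A = e^8.9877 ≈ 8004 acres

8000 acres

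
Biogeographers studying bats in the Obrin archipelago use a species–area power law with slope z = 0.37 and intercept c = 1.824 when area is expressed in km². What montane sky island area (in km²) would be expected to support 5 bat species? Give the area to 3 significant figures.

5 = 1.824 × A^0.37  ⇒  A^0.37 = 5/1.824 = 2.741
ln A = ln(2.741) / 0.37 = 1.0084 / 0.37 = 2.7254
A = e^2.7254 ≈ 15.26 km²

15.3 km²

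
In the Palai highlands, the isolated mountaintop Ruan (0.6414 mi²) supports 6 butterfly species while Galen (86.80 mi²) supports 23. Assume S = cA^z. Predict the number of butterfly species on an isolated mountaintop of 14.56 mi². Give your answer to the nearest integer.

14

z = ln(23/6) / ln(86.8/0.6414) = 1.3437 / 4.9077 = 0.2738
c = 6 / 0.6414^0.2738 = 6 / 0.8855 = 6.776
S₃ = 6.776 × 14.56^0.2738 = 6.776 × 2.082 ≈ 14.11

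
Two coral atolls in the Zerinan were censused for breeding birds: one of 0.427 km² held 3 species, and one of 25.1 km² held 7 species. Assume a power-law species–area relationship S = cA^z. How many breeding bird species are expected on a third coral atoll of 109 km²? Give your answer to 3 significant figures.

z = ln(7/3) / ln(25.1/0.427) = 0.8473 / 4.0738 = 0.2080
c = 3 / 0.427^0.2080 = 3 / 0.8378 = 3.581
S₃ = 3.581 × 109^0.2080 = 3.581 × 2.653 ≈ 9.5

9.50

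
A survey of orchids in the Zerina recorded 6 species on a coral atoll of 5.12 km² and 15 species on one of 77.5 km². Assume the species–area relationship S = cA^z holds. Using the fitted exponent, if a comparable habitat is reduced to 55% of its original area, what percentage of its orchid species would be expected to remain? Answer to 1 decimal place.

81.7%

z = ln(15/6) / ln(77.5/5.12) = 0.9163 / 2.7171 = 0.3372
S_new/S_old = (A_new/A_old)^z = 0.55^0.3372 = exp(0.3372 × -0.5978) = 0.8174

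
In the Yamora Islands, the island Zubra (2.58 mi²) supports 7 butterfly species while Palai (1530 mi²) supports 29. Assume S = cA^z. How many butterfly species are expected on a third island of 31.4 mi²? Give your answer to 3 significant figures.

12.2

z = ln(29/7) / ln(1530/2.58) = 1.4214 / 6.3852 = 0.2226
c = 7 / 2.58^0.2226 = 7 / 1.235 = 5.669
S₃ = 5.669 × 31.4^0.2226 = 5.669 × 2.154 ≈ 12.21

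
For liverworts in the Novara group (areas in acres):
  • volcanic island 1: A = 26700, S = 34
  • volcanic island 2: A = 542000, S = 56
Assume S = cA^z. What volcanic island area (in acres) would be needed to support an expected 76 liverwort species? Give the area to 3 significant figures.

z = ln(56/34) / ln(542000/26700) = 0.4990 / 3.0106 = 0.1657
c = 34 / 26700^0.1657 = 34 / 5.416 = 6.278
A = (76/6.278)^(1/0.1657) ⇒ ln A = ln(12.11)/0.1657 = 15.0455
A = e^15.0455 ≈ 3421208 acres

3420000 acres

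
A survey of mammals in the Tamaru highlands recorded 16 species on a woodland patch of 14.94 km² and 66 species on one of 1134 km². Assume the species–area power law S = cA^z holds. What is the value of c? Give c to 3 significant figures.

6.60

z = ln(S₂/S₁) / ln(A₂/A₁) = ln(66/16) / ln(1134/14.94) = 1.4171 / 4.3295 = 0.3273
c = S₁ / A₁^z = 16 / 14.94^0.3273 = 16 / 2.423 = 6.603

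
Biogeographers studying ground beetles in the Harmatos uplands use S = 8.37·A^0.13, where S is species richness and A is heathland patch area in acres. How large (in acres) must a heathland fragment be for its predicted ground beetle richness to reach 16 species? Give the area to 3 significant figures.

16 = 8.37 × A^0.13  ⇒  A^0.13 = 16/8.37 = 1.912
ln A = ln(1.912) / 0.13 = 0.6479 / 0.13 = 4.9841
A = e^4.9841 ≈ 146.1 acres

146 acres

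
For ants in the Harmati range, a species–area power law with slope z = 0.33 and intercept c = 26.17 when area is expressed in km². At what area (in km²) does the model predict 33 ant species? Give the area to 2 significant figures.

2.0 km²

33 = 26.17 × A^0.33  ⇒  A^0.33 = 33/26.17 = 1.261
ln A = ln(1.261) / 0.33 = 0.2319 / 0.33 = 0.7027
A = e^0.7027 ≈ 2.019 km²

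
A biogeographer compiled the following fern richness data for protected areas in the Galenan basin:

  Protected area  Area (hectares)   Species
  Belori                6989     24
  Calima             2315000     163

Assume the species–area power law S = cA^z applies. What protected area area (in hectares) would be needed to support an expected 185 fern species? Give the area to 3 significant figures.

3400000 hectares

z = ln(163/24) / ln(2315000/6989) = 1.9157 / 5.8028 = 0.3301
c = 24 / 6989^0.3301 = 24 / 18.59 = 1.291
A = (185/1.291)^(1/0.3301) ⇒ ln A = ln(143.3)/0.3301 = 15.0384
A = e^15.0384 ≈ 3397060 hectares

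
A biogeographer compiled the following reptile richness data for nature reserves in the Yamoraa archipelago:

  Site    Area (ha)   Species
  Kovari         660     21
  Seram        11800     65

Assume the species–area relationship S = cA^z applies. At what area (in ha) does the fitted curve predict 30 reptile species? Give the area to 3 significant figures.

1640 ha

z = ln(65/21) / ln(11800/660) = 1.1299 / 2.8836 = 0.3918
c = 21 / 660^0.3918 = 21 / 12.73 = 1.65
A = (30/1.65)^(1/0.3918) ⇒ ln A = ln(18.18)/0.3918 = 7.4025
A = e^7.4025 ≈ 1640 ha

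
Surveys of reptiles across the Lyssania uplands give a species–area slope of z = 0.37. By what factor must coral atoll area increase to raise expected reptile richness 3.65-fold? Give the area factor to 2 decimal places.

33.09

(A₂/A₁)^0.37 = 3.65, so A₂/A₁ = 3.65^(1/0.37) = 3.65^2.703
ln(A₂/A₁) = ln 3.65 / 0.37 = 1.2947 / 0.37 = 3.4993
A₂/A₁ = e^3.4993 ≈ 33.09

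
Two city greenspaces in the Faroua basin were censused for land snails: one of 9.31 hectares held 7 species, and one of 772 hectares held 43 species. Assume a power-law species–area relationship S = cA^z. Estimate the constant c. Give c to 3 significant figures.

z = ln(S₂/S₁) / ln(A₂/A₁) = ln(43/7) / ln(772/9.31) = 1.8153 / 4.4179 = 0.4109
c = S₁ / A₁^z = 7 / 9.31^0.4109 = 7 / 2.501 = 2.799

2.80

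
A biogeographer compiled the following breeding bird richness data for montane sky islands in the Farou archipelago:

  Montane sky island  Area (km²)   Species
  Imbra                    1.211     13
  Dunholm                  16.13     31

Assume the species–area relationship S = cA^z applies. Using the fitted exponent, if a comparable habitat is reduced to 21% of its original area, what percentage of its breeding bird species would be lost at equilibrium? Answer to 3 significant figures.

z = ln(31/13) / ln(16.13/1.211) = 0.8690 / 2.5892 = 0.3356
S_new/S_old = (A_new/A_old)^z = 0.21^0.3356 = exp(0.3356 × -1.5606) = 0.5923
Fraction lost = 1 − 0.5923 = 0.4077

40.8%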